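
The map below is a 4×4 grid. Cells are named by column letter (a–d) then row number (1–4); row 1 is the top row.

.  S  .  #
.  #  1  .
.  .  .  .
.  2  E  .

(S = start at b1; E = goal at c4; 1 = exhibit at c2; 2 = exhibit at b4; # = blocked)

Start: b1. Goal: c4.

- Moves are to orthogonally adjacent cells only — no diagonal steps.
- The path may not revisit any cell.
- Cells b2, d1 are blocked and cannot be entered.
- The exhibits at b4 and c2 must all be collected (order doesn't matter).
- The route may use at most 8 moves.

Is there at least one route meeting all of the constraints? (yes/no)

yes

One route that works: b1 → c1 → c2 → c3 → b3 → b4 → c4.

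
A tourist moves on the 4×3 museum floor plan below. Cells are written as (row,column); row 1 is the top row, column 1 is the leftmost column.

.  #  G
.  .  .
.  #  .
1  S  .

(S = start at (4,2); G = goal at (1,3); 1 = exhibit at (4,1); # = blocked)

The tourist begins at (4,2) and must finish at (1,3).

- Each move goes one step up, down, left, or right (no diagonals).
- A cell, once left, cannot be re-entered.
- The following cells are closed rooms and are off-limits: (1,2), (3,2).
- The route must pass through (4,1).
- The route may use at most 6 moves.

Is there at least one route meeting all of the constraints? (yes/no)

yes

One route that works: (4,2) → (4,1) → (3,1) → (2,1) → (2,2) → (2,3) → (1,3).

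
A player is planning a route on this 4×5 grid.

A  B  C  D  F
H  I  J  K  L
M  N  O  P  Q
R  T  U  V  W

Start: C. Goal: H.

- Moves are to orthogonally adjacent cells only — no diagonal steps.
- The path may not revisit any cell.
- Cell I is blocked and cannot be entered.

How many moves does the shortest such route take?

3

The Manhattan distance from C to H is |1−2| + |3−1| = 3, so at least 3 moves are needed.
A route of 3 moves achieves this: C → B → A → H.
Since 3 matches the lower bound, it is optimal.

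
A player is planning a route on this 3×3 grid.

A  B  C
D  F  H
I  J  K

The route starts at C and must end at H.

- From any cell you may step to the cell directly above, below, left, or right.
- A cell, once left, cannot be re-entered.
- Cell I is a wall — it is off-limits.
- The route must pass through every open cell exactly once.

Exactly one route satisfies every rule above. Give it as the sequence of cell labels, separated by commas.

C, B, A, D, F, J, K, H

Need to visit all 8 open cells exactly once, starting at C and ending at H.
Cell J has only two open neighbours (F and K), so the path must pass straight through it: one of those is the cell it's entered from and the other is where it exits.
Route from C: 2× left (reaching A), down to D, right to F, down to J, right to K, up to H — 7 moves in all.
Check: all 8 open cells covered.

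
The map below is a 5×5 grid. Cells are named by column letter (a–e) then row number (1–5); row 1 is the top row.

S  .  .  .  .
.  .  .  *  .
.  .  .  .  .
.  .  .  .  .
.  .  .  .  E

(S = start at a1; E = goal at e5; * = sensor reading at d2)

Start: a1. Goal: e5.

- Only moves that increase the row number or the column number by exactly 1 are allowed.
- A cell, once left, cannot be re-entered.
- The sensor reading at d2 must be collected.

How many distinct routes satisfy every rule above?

A right/down-only route from a1 to e5 makes exactly 4 down-moves and 4 right-moves in some order.
With no other constraints that would be C(8,4) = 70 routes.
Split at d2 and multiply the segment counts: a1→d2: 4; d2→e5: 4; product = 16.
That gives 16 routes.

16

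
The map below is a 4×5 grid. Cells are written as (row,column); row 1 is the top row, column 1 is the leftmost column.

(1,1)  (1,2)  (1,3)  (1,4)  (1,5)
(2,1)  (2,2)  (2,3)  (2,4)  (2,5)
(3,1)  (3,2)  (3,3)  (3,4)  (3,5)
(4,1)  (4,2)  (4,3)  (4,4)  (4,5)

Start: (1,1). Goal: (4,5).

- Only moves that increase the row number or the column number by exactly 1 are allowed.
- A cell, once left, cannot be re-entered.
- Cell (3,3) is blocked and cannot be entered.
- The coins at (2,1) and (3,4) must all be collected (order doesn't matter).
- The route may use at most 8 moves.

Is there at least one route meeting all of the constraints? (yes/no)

yes

One route that works: (1,1) → (2,1) → (2,2) → (2,3) → (2,4) → (3,4) → (4,4) → (4,5).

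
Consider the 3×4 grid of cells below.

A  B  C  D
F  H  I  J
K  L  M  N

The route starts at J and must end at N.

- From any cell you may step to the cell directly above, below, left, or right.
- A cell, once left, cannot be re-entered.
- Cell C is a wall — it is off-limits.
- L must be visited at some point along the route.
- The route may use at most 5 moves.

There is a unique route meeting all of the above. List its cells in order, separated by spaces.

J I H L M N

Any route must reach L and still end at N within 5 moves, so the order of the required stops is forced.
Route from J: 2× left (reaching H), down to L, 2× right (reaching N) — 5 moves in all.
Check: all required cells visited; 5 ≤ 5 moves.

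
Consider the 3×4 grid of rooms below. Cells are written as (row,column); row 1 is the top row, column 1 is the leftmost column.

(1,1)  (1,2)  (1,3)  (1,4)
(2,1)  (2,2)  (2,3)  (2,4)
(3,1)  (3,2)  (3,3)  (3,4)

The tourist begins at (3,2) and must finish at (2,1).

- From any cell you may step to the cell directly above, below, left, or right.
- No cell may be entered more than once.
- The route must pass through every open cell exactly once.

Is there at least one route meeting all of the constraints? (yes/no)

no

Colour the cells like a checkerboard: each orthogonal step flips colour, so a Hamiltonian route alternates colours. Here there are 6 cells of one colour and 6 of the other, with start on the same colour as the goal — the counts and endpoints can't be arranged into an alternating sequence of length 12, so no Hamiltonian route exists.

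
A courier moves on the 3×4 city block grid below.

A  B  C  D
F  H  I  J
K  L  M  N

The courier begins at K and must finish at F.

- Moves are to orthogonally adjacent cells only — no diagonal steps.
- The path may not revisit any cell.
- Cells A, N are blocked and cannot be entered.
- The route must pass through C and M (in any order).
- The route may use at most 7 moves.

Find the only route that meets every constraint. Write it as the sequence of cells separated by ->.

Any route must reach C and M and still end at F within 7 moves, so the order of the required stops is forced.
Route from K: right 2 to M, up 2 to C, left 1 to B, down 1 to H, left 1 to F — 7 moves in all.
Check: all required cells visited; 7 ≤ 7 moves.

K -> L -> M -> I -> C -> B -> H -> F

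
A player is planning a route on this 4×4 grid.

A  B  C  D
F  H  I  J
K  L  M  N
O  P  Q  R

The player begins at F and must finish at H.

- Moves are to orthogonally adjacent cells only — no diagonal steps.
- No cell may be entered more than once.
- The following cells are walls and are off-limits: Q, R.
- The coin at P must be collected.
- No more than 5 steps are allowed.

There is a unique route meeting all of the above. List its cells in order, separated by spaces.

The 5-move cap with required stops at P leaves no slack for detours.
Route from F: down 2 to O, right 1 to P, up 2 to H — 5 moves in all.
Check: all required cells visited; 5 ≤ 5 moves.

F K O P L H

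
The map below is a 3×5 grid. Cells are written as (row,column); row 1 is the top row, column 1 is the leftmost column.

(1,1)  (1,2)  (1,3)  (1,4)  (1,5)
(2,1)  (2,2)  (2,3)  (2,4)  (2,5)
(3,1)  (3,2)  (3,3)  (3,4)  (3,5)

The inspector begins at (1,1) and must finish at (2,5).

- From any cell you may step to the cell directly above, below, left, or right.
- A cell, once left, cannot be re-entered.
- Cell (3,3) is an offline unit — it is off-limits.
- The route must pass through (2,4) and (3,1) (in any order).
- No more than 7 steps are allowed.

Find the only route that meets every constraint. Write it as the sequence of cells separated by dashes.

(1,1) - (2,1) - (3,1) - (3,2) - (2,2) - (2,3) - (2,4) - (2,5)

Any route must reach (2,4) and (3,1) and still end at (2,5) within 7 moves, so the order of the required stops is forced.
Route from (1,1): down 2 to (3,1), right 1 to (3,2), up 1 to (2,2), right 3 to (2,5) — 7 moves in all.
Check: all required cells visited; 7 ≤ 7 moves.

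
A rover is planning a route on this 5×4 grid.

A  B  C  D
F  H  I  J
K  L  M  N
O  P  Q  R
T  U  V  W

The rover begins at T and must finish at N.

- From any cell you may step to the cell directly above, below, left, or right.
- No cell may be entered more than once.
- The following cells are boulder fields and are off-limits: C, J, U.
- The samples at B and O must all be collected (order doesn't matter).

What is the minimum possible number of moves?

Any route passes through B and O in some order between T and N. Summing Manhattan distances along each leg and taking the cheapest ordering (T → O → B → N) gives a lower bound of 1 + 4 + 4 = 9 moves.
A route of 9 moves achieves this: T → O → K → F → A → B → H → L → M → N.
Since 9 matches the lower bound, it is optimal.

9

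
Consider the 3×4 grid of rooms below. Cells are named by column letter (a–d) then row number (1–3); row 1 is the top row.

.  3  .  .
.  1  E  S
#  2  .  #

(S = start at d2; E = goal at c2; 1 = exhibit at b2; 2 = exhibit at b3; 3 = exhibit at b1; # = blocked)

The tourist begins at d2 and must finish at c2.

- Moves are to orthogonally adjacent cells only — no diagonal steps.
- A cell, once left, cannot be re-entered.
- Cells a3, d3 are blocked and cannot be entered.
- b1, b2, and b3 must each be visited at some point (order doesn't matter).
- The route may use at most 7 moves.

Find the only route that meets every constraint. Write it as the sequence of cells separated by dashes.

The budget equals the shortest possible length, so every move has to be on a shortest route through the required cells.
Route from d2: up 1 to d1, left 2 to b1, down 2 to b3, right 1 to c3, up 1 to c2 — 7 moves in all.
Check: all required cells visited; 7 ≤ 7 moves.

d2 - d1 - c1 - b1 - b2 - b3 - c3 - c2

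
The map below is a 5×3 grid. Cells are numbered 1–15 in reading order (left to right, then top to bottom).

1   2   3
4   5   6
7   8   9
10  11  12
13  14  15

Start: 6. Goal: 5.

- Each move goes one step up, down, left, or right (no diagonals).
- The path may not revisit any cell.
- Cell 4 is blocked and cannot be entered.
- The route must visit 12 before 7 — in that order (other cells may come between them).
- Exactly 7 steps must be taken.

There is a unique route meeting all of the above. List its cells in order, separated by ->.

The waypoints must appear in the order 12, 7, with no cell reused.
Route from 6: down 2 to 12, left 2 to 10, up 1 to 7, right 1 to 8, up 1 to 5 — 7 moves in all.
Check: order respected (12 at step 2, 7 at step 5); 7 moves as required.

6 -> 9 -> 12 -> 11 -> 10 -> 7 -> 8 -> 5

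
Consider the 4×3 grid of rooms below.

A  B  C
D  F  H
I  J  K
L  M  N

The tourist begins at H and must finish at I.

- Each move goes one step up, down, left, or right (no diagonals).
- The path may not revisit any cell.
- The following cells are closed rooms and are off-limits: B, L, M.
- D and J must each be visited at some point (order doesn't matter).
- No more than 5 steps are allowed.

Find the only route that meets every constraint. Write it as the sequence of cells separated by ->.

The budget equals the shortest possible length, so every move has to be on a shortest route through the required cells.
Route from H: down 1 to K, left 1 to J, up 1 to F, left 1 to D, down 1 to I — 5 moves in all.
Check: all required cells visited; 5 ≤ 5 moves.

H -> K -> J -> F -> D -> I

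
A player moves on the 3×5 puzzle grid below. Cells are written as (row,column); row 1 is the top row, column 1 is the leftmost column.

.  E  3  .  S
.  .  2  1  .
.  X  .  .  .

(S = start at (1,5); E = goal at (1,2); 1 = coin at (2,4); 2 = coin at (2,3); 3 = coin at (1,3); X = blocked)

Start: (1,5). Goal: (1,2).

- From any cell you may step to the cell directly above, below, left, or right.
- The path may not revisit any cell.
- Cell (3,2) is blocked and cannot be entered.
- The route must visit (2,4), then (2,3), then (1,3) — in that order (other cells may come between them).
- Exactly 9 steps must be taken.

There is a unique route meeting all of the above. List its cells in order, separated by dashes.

The waypoints must appear in the order (2,4), (2,3), (1,3), with no cell reused.
Route from (1,5): left 1 to (1,4), down 1 to (2,4), right 1 to (2,5), down 1 to (3,5), left 2 to (3,3), up 2 to (1,3), left 1 to (1,2) — 9 moves in all.
Check: order respected (1 at step 2, 2 at step 7, 3 at step 8); 9 moves as required.

(1,5) - (1,4) - (2,4) - (2,5) - (3,5) - (3,4) - (3,3) - (2,3) - (1,3) - (1,2)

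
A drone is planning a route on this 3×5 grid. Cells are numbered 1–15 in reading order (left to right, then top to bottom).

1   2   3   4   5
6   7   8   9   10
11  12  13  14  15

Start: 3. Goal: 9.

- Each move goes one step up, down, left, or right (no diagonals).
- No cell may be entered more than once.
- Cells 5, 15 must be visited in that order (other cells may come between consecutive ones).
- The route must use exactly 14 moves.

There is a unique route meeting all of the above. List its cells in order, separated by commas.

The waypoints must appear in the order 5, 15, with no cell reused.
Route from 3: 2× right (reaching 5), 2× down (reaching 15), 4× left (reaching 11), 2× up (reaching 1), right to 2, down to 7, 2× right (reaching 9) — 14 moves in all.
Check: order respected (5 at step 2, 15 at step 4); 14 moves as required.

3, 4, 5, 10, 15, 14, 13, 12, 11, 6, 1, 2, 7, 8, 9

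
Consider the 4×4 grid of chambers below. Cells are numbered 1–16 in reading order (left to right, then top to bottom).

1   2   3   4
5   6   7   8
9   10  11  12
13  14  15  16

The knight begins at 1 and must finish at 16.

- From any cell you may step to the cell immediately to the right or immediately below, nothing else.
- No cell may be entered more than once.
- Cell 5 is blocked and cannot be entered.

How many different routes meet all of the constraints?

10

A right/down-only route from 1 to 16 makes exactly 3 down-moves and 3 right-moves in some order.
With no other constraints that would be C(6,3) = 20 routes.
Subtract routes through each blocked cell (inclusion–exclusion for overlaps): − through 5: 10 → 10.
That gives 10 routes.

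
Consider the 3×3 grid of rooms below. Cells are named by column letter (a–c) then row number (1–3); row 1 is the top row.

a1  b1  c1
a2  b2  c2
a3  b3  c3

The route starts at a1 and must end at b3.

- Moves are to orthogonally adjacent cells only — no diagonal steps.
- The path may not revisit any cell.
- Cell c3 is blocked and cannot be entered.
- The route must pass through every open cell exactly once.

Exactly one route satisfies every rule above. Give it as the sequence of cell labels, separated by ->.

Need to visit all 8 open cells exactly once, starting at a1 and ending at b3.
Cell a3 has only two open neighbours (a2 and b3), so the path must pass straight through it: one of those is the cell it's entered from and the other is where it exits.
Route from a1: 2× right (reaching c1), down to c2, 2× left (reaching a2), down to a3, right to b3 — 7 moves in all.
Check: all 8 open cells covered.

a1 -> b1 -> c1 -> c2 -> b2 -> a2 -> a3 -> b3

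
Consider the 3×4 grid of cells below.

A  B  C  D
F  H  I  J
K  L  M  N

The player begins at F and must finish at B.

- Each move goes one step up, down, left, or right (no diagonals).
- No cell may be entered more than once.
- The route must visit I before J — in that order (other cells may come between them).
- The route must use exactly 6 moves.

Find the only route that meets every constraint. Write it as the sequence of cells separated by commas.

The waypoints must appear in the order I, J, with no cell reused.
Route from F: right 3 to J, up 1 to D, left 2 to B — 6 moves in all.
Check: order respected (I at step 2, J at step 3); 6 moves as required.

F, H, I, J, D, C, B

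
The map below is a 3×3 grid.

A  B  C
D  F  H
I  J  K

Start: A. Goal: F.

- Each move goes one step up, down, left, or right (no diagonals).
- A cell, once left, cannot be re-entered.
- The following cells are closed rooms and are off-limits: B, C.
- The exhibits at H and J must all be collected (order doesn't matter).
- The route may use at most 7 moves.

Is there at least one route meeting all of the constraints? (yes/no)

One route that works: A → D → I → J → K → H → F.

yes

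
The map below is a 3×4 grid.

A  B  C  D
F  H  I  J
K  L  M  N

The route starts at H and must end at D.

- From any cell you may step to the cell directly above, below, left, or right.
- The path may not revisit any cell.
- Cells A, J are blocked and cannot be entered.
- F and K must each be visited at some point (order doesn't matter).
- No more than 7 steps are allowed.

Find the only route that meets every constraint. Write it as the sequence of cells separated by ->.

H -> F -> K -> L -> M -> I -> C -> D

Any route must reach F and K and still end at D within 7 moves, so the order of the required stops is forced.
Route from H: left 1 to F, down 1 to K, right 2 to M, up 2 to C, right 1 to D — 7 moves in all.
Check: all required cells visited; 7 ≤ 7 moves.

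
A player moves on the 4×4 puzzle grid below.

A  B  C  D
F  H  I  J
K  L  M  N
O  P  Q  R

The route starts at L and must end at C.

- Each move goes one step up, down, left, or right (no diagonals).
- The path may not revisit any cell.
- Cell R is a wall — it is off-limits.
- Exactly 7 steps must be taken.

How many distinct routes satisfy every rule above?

Need simple routes of exactly 7 moves from L to C (Manhattan distance 3, so 2 moves are spent on a detour and 2 undoing it).
Branch systematically from the start, pruning whenever the remaining move budget drops below the Manhattan distance to C or differs from it in parity. Grouping the completions by first move — via H: 1; via P: 7; via K: 3; via M: 2 — and summing: 1 + 7 + 3 + 2 = 13.
That gives 13 routes.

13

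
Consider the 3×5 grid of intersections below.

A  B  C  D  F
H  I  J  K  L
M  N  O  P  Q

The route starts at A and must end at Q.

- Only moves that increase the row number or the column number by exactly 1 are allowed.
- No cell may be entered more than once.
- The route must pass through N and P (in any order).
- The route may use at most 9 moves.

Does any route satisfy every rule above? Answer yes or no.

One route that works: A → H → M → N → O → P → Q.

yes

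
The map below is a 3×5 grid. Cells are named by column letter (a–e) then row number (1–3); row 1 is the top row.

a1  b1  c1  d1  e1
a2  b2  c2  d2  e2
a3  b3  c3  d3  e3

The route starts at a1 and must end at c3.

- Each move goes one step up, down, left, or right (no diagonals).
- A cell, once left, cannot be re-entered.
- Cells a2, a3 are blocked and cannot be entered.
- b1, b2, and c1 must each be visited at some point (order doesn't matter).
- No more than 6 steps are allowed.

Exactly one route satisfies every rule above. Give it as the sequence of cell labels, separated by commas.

The 6-move cap with required stops at b1, b2, c1 leaves no slack for detours.
Route from a1: 2× right (reaching c1), down to c2, left to b2, down to b3, right to c3 — 6 moves in all.
Check: all required cells visited; 6 ≤ 6 moves.

a1, b1, c1, c2, b2, b3, c3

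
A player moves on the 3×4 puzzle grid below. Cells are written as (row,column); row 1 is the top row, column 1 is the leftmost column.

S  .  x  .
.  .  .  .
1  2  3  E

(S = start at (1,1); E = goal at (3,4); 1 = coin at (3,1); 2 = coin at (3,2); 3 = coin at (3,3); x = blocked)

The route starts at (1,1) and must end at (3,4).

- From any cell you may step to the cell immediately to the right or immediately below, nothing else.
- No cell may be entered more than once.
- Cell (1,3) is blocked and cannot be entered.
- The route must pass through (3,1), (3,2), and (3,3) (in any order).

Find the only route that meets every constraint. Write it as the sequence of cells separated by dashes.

(1,1) - (2,1) - (3,1) - (3,2) - (3,3) - (3,4)

Moves only go right or down, so the column and row indices never decrease.
Route from (1,1): 2× down (reaching (3,1)), 3× right (reaching (3,4)) — 5 moves in all.
Check: all required cells visited.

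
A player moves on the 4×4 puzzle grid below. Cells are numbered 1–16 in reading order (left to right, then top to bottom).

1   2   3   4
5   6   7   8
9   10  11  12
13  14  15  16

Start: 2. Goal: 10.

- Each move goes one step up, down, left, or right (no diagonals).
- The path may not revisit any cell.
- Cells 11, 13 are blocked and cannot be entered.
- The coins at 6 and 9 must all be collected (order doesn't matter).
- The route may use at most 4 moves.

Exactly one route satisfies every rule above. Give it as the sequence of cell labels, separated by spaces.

2 6 5 9 10

The 4-move cap with required stops at 6, 9 leaves no slack for detours.
Route from 2: down 1 to 6, left 1 to 5, down 1 to 9, right 1 to 10 — 4 moves in all.
Check: all required cells visited; 4 ≤ 4 moves.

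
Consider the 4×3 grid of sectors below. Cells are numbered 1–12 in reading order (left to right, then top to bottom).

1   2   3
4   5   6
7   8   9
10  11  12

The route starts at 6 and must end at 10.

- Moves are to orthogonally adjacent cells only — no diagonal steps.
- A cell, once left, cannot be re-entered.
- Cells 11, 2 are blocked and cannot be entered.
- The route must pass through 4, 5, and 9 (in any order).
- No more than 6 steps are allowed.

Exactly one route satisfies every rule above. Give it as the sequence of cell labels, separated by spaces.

The 6-move cap with required stops at 4, 5, 9 leaves no slack for detours.
Route from 6: down 1 to 9, left 1 to 8, up 1 to 5, left 1 to 4, down 2 to 10 — 6 moves in all.
Check: all required cells visited; 6 ≤ 6 moves.

6 9 8 5 4 7 10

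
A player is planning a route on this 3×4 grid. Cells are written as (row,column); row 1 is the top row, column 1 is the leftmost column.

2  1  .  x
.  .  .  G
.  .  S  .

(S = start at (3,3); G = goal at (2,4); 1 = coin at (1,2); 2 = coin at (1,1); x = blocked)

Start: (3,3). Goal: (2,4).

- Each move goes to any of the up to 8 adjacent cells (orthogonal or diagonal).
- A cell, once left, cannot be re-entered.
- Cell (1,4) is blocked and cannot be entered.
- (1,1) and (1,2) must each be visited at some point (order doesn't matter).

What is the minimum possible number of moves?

Any route passes through (1,1) and (1,2) in some order between (3,3) and (2,4). Summing Chebyshev distances along each leg and taking the cheapest ordering ((3,3) → (1,1) → (1,2) → (2,4)) gives a lower bound of 2 + 1 + 2 = 5 moves.
A route of 5 moves achieves this: (3,3) → (2,2) → (1,1) → (1,2) → (1,3) → (2,4).
Since 5 matches the lower bound, it is optimal.

5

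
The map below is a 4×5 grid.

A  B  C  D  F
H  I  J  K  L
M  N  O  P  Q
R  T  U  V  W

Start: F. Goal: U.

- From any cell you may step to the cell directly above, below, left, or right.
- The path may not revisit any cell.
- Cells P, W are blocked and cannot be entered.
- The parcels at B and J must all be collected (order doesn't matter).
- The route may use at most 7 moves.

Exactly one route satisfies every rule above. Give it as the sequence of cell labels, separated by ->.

The 7-move cap with required stops at B, J leaves no slack for detours.
Route from F: 3× left (reaching B), down to I, right to J, 2× down (reaching U) — 7 moves in all.
Check: all required cells visited; 7 ≤ 7 moves.

F -> D -> C -> B -> I -> J -> O -> U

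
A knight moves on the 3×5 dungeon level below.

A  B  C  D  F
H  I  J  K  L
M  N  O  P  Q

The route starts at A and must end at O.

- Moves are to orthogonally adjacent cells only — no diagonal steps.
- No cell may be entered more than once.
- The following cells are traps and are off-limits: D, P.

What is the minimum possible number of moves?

The Manhattan distance from A to O is |1−3| + |1−3| = 4, so at least 4 moves are needed.
A route of 4 moves achieves this: A → H → M → N → O.
Since 4 matches the lower bound, it is optimal.

4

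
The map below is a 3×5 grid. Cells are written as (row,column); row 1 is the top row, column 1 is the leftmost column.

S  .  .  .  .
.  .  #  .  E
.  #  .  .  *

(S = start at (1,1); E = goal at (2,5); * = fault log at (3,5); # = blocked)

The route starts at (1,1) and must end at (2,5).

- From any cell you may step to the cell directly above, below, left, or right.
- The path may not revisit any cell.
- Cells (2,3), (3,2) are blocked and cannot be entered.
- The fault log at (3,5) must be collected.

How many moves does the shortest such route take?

7

Any route passes through (3,5) somewhere between (1,1) and (2,5). Summing Manhattan distances along the two legs ((1,1) → (3,5) → (2,5)) gives a lower bound of 6 + 1 = 7 moves.
A route of 7 moves achieves this: (1,1) → (1,2) → (1,3) → (1,4) → (2,4) → (3,4) → (3,5) → (2,5).
Since 7 matches the lower bound, it is optimal.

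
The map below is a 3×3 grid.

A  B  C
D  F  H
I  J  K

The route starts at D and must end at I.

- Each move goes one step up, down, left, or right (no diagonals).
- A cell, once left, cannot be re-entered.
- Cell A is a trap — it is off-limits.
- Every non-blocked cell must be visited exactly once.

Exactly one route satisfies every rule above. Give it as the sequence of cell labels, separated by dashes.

Need to visit all 8 open cells exactly once, starting at D and ending at I.
Route from D: right 1 to F, up 1 to B, right 1 to C, down 2 to K, left 2 to I — 7 moves in all.
Check: all 8 open cells covered.

D - F - B - C - H - K - J - I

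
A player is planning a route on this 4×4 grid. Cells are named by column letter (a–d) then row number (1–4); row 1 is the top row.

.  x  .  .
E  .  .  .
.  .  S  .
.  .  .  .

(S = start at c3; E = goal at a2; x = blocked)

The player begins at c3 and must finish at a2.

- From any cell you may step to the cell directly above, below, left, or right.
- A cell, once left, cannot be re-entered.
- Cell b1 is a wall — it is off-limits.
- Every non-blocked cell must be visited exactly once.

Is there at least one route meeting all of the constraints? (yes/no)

Cell a1 has only one open neighbour but is neither the start nor the goal, so a Hamiltonian route would have to both enter and leave it through the same neighbour — impossible without revisiting.

no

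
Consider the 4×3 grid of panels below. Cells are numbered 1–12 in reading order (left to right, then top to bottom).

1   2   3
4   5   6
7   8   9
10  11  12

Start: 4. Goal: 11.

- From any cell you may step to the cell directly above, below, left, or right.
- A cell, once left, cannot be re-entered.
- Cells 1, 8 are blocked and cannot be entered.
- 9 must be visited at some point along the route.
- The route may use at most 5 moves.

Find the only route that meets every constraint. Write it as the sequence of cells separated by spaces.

Any route must reach 9 and still end at 11 within 5 moves, so the order of the required stops is forced.
Route from 4: 2× right (reaching 6), 2× down (reaching 12), left to 11 — 5 moves in all.
Check: all required cells visited; 5 ≤ 5 moves.

4 5 6 9 12 11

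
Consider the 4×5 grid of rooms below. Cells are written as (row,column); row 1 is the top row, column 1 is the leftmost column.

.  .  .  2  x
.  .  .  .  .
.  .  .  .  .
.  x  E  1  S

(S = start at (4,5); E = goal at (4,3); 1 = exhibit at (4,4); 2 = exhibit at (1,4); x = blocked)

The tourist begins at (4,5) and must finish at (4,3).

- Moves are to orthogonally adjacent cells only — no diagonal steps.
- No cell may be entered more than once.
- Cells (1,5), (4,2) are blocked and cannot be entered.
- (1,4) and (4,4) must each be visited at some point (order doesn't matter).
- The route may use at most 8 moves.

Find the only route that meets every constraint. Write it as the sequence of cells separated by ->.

The 8-move cap with required stops at (1,4), (4,4) leaves no slack for detours.
Route from (4,5): left to (4,4), 3× up (reaching (1,4)), left to (1,3), 3× down (reaching (4,3)) — 8 moves in all.
Check: all required cells visited; 8 ≤ 8 moves.

(4,5) -> (4,4) -> (3,4) -> (2,4) -> (1,4) -> (1,3) -> (2,3) -> (3,3) -> (4,3)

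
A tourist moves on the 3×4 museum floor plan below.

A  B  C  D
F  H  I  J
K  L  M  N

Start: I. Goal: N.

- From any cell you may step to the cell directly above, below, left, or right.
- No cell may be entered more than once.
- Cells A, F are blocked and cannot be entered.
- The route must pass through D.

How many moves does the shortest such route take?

4

Any route passes through D somewhere between I and N. Summing Manhattan distances along the two legs (I → D → N) gives a lower bound of 2 + 2 = 4 moves.
A route of 4 moves achieves this: I → C → D → J → N.
Since 4 matches the lower bound, it is optimal.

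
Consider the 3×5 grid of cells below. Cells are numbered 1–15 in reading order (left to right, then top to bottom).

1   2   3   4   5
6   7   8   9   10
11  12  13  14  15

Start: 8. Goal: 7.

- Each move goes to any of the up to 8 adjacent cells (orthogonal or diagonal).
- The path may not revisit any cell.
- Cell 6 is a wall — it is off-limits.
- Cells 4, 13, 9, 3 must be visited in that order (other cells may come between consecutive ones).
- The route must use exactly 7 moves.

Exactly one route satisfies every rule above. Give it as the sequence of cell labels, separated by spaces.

The waypoints must appear in the order 4, 13, 9, 3, with no cell reused.
Route from 8: up-right 1 to 4, down-right 1 to 10, down-left 1 to 14, left 1 to 13, up-right 1 to 9, up-left 1 to 3, down-left 1 to 7 — 7 moves in all.
Check: order respected (4 at step 1, 13 at step 4, 9 at step 5, 3 at step 6); 7 moves as required.

8 4 10 14 13 9 3 7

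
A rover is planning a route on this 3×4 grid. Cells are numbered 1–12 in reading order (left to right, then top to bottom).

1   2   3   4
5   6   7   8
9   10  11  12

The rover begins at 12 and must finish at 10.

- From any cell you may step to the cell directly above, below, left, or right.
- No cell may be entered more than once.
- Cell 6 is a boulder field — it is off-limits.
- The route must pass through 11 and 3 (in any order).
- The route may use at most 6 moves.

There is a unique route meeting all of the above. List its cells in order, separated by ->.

12 -> 8 -> 4 -> 3 -> 7 -> 11 -> 10

The budget equals the shortest possible length, so every move has to be on a shortest route through the required cells.
Route from 12: 2× up (reaching 4), left to 3, 2× down (reaching 11), left to 10 — 6 moves in all.
Check: all required cells visited; 6 ≤ 6 moves.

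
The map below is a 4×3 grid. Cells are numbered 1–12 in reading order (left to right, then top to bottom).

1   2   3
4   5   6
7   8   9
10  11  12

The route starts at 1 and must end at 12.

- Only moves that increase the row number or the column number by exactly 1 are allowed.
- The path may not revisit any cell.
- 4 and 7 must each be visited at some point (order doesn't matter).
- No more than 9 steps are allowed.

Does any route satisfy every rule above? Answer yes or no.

One route that works: 1 → 4 → 7 → 10 → 11 → 12.

yes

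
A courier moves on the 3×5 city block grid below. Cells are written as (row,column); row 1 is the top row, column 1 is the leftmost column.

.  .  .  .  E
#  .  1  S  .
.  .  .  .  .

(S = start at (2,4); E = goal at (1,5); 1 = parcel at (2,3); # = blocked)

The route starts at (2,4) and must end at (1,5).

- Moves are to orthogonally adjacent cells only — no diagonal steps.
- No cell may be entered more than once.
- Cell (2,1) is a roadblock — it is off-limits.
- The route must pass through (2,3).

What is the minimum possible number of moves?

4

Any route passes through (2,3) somewhere between (2,4) and (1,5). Summing Manhattan distances along the two legs ((2,4) → (2,3) → (1,5)) gives a lower bound of 1 + 3 = 4 moves.
A route of 4 moves achieves this: (2,4) → (2,3) → (1,3) → (1,4) → (1,5).
Since 4 matches the lower bound, it is optimal.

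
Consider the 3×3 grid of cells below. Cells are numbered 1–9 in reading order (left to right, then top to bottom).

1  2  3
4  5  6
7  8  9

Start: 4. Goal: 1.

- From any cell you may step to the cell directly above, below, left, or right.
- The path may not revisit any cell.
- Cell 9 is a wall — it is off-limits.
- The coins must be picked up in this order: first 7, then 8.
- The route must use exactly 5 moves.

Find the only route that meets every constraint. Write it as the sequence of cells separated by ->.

4 -> 7 -> 8 -> 5 -> 2 -> 1

The waypoints must appear in the order 7, 8, with no cell reused.
Route from 4: down 1 to 7, right 1 to 8, up 2 to 2, left 1 to 1 — 5 moves in all.
Check: order respected (7 at step 1, 8 at step 2); 5 moves as required.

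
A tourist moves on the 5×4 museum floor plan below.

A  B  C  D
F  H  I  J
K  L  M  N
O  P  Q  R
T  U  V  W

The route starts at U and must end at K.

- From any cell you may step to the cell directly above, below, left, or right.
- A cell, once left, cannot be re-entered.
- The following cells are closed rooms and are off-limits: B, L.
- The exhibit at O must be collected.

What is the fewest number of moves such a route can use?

3

Any route passes through O somewhere between U and K. Summing Manhattan distances along the two legs (U → O → K) gives a lower bound of 2 + 1 = 3 moves.
A route of 3 moves achieves this: U → P → O → K.
Since 3 matches the lower bound, it is optimal.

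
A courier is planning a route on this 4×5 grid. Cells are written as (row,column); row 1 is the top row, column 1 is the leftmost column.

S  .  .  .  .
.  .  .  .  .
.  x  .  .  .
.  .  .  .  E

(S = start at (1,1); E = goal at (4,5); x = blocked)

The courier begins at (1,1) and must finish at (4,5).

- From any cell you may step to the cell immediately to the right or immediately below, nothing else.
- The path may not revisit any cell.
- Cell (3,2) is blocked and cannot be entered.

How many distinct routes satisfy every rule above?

A right/down-only route from (1,1) to (4,5) makes exactly 3 down-moves and 4 right-moves in some order.
With no other constraints that would be C(7,3) = 35 routes.
Subtract routes through each blocked cell (inclusion–exclusion for overlaps): − through (3,2): 12 → 23.
That gives 23 routes.

23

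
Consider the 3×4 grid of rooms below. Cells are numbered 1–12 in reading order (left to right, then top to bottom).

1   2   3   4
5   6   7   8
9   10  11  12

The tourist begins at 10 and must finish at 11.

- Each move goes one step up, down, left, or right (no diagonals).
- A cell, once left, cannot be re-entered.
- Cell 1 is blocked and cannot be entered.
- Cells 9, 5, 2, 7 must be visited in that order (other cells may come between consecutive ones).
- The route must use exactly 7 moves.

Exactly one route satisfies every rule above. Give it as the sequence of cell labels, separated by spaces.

10 9 5 6 2 3 7 11

The waypoints must appear in the order 9, 5, 2, 7, with no cell reused.
Route from 10: left 1 to 9, up 1 to 5, right 1 to 6, up 1 to 2, right 1 to 3, down 2 to 11 — 7 moves in all.
Check: order respected (9 at step 1, 5 at step 2, 2 at step 4, 7 at step 6); 7 moves as required.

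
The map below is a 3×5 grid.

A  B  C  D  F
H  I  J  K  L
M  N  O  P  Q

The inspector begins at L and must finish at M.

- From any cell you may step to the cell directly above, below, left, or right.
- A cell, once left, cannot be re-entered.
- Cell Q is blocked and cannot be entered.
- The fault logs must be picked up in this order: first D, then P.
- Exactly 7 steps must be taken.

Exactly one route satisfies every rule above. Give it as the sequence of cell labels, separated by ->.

The waypoints must appear in the order D, P, with no cell reused.
Route from L: up to F, left to D, 2× down (reaching P), 3× left (reaching M) — 7 moves in all.
Check: order respected (D at step 2, P at step 4); 7 moves as required.

L -> F -> D -> K -> P -> O -> N -> M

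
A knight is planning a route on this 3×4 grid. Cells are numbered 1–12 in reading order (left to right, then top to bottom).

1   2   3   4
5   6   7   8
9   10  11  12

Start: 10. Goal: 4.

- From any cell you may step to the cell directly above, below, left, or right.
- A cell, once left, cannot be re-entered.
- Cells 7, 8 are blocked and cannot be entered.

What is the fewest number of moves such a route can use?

4

The Manhattan distance from 10 to 4 is |3−1| + |2−4| = 4, so at least 4 moves are needed.
A route of 4 moves achieves this: 10 → 6 → 2 → 3 → 4.
Since 4 matches the lower bound, it is optimal.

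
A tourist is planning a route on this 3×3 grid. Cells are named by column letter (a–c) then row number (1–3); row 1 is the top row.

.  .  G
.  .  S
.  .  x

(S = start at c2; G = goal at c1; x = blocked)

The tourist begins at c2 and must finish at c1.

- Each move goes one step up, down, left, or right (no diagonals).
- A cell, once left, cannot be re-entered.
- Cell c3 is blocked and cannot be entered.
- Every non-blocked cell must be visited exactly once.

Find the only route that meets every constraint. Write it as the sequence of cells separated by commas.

c2, b2, b3, a3, a2, a1, b1, c1

Need to visit all 8 open cells exactly once, starting at c2 and ending at c1.
Cell a3 has only two open neighbours (a2 and b3), so the path must pass straight through it: one of those is the cell it's entered from and the other is where it exits.
Route from c2: left 1 to b2, down 1 to b3, left 1 to a3, up 2 to a1, right 2 to c1 — 7 moves in all.
Check: all 8 open cells covered.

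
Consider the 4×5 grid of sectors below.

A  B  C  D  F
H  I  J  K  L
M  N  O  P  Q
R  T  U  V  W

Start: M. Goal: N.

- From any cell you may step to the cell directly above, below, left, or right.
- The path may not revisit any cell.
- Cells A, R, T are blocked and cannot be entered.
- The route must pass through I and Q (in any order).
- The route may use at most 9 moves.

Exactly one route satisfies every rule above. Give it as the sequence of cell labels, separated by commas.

M, H, I, J, K, L, Q, P, O, N

The 9-move cap with required stops at I, Q leaves no slack for detours.
Route from M: up 1 to H, right 4 to L, down 1 to Q, left 3 to N — 9 moves in all.
Check: all required cells visited; 9 ≤ 9 moves.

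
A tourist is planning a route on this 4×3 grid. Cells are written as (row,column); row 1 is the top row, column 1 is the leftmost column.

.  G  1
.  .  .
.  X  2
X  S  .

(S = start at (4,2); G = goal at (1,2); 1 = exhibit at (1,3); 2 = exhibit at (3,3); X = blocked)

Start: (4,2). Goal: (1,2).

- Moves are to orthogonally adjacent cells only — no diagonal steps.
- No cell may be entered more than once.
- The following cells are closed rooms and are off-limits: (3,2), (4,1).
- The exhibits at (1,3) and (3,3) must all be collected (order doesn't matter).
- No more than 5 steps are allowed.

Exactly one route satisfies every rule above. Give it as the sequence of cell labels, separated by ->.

(4,2) -> (4,3) -> (3,3) -> (2,3) -> (1,3) -> (1,2)

Any route must reach (1,3) and (3,3) and still end at (1,2) within 5 moves, so the order of the required stops is forced.
Route from (4,2): right to (4,3), 3× up (reaching (1,3)), left to (1,2) — 5 moves in all.
Check: all required cells visited; 5 ≤ 5 moves.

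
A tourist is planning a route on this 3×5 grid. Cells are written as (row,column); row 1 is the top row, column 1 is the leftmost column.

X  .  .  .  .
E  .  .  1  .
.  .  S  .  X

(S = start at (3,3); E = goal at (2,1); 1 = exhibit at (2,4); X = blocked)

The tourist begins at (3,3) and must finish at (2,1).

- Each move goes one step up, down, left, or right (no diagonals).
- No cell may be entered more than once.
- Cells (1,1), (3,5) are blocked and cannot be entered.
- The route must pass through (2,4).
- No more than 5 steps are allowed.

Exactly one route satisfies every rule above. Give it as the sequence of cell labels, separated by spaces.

(3,3) (3,4) (2,4) (2,3) (2,2) (2,1)

Any route must reach (2,4) and still end at (2,1) within 5 moves, so the order of the required stops is forced.
Route from (3,3): right to (3,4), up to (2,4), 3× left (reaching (2,1)) — 5 moves in all.
Check: all required cells visited; 5 ≤ 5 moves.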